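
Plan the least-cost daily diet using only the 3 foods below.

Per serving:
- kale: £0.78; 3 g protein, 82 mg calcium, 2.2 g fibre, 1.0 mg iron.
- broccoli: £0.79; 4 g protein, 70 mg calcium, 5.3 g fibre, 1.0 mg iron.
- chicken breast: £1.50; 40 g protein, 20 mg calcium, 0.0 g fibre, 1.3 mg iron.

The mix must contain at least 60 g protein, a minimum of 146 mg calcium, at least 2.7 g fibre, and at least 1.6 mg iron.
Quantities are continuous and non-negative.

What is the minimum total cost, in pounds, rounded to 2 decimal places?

£3.21

Set it up as a linear program. Let x1 = servings of kale, x2 = servings of broccoli, x3 = servings of chicken breast.
Minimise 0.78x1 + 0.79x2 + 1.5x3 s.t.:
  3x1 + 4x2 + 40x3 ≥ 60   (protein)
  82x1 + 70x2 + 20x3 ≥ 146   (calcium)
  2.2x1 + 5.3x2 ≥ 2.7   (fibre)
  1x1 + 1x2 + 1.3x3 ≥ 1.6   (iron)
  x1, x2, x3 ≥ 0.
At the optimum only kale, chicken breast are positive (broccoli = 0). There the protein and calcium constraints are tight.
Optimal quantities: kale = 1.441 servings, chicken breast = 1.392 servings.
Objective = 0.78·1.441 + 1.5·1.392 = 3.2120.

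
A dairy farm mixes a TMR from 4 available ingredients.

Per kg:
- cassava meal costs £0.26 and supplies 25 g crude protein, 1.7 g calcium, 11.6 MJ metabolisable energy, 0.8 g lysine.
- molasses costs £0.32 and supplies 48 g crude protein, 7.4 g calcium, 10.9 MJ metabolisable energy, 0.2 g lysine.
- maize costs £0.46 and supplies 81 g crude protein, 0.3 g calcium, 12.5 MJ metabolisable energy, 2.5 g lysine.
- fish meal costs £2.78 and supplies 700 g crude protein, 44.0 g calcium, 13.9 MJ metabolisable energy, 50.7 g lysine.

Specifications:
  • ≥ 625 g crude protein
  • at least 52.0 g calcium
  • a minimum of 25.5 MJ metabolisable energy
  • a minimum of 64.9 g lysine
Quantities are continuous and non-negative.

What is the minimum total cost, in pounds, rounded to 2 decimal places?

£3.70

Set it up as a linear program. Let x1 = kg of cassava meal, x2 = kg of molasses, x3 = kg of maize, x4 = kg of fish meal.
min 0.26x1 + 0.32x2 + 0.46x3 + 2.78x4 with:
  25x1 + 48x2 + 81x3 + 700x4 ≥ 625   (crude protein)
  1.7x1 + 7.4x2 + 0.3x3 + 44x4 ≥ 52   (calcium)
  11.6x1 + 10.9x2 + 12.5x3 + 13.9x4 ≥ 25.5   (metabolisable energy)
  0.8x1 + 0.2x2 + 2.5x3 + 50.7x4 ≥ 64.9   (lysine)
  x1, x2, x3, x4 ≥ 0.
The optimal basis is {cassava meal, fish meal}; molasses, maize drop out. The metabolisable energy and lysine requirements are met with equality.
Solving gives x1 = 0.6772, x4 = 1.269.
Total cost: 0.26·0.6772 + 2.78·1.269 = 3.7039.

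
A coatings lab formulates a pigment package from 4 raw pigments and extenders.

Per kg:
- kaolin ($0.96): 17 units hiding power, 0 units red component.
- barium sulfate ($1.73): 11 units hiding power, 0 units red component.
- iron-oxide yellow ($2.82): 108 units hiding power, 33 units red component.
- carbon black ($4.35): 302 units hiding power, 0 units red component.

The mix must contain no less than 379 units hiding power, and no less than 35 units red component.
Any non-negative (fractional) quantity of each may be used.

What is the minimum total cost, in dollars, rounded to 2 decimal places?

$6.80

Let x1 = kg of kaolin, x2 = kg of barium sulfate, x3 = kg of iron-oxide yellow, x4 = kg of carbon black.
Minimize 0.96x1 + 1.73x2 + 2.82x3 + 4.35x4 subject to:
  17x1 + 11x2 + 108x3 + 302x4 ≥ 379   (hiding power)
  33x3 ≥ 35   (red component)
  x1, x2, x3, x4 ≥ 0.
The optimal basis is {iron-oxide yellow, carbon black}; kaolin, barium sulfate drop out. Binding constraints: hiding power and red component.
That vertex is x3 = 1.061, x4 = 0.8757.
Total cost: 2.82·1.061 + 4.35·0.8757 = 6.8013.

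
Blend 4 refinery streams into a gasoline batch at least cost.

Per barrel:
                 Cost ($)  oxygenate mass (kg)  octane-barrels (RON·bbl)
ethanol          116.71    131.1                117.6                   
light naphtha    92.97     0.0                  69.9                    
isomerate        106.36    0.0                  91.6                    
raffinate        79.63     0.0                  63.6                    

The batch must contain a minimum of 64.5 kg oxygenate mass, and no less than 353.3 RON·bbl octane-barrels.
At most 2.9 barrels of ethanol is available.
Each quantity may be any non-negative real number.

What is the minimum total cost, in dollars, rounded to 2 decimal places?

$352.69

Set it up as a linear program. Let x1 = barrels of ethanol, x2 = barrels of light naphtha, x3 = barrels of isomerate, x4 = barrels of raffinate.
Minimize 116.71x1 + 92.97x2 + 106.36x3 + 79.63x4 s.t.:
  131.1x1 ≥ 64.5   (oxygenate mass)
  117.6x1 + 69.9x2 + 91.6x3 + 63.6x4 ≥ 353.3   (octane-barrels)
  x1 ≤ 2.9
  x1, x2, x3, x4 ≥ 0.
The minimum-cost mix takes nothing from light naphtha, raffinate — only ethanol, isomerate. There the octane-barrels and the ethanol cap constraints are tight.
So ethanol = 2.9 barrels, isomerate = 0.1338 barrels.
Cost = 116.71·2.9 + 106.36·0.1338 = 352.6900.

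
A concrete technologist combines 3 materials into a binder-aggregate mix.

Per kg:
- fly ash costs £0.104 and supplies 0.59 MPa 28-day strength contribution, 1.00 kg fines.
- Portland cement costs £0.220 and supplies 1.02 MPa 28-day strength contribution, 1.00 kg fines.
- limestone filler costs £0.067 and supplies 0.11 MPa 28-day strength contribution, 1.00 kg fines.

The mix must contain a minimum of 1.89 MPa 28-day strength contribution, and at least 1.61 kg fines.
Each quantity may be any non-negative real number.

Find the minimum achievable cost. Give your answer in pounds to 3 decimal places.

Let x1 = kg of fly ash, x2 = kg of Portland cement, x3 = kg of limestone filler.
min 0.104x1 + 0.22x2 + 0.067x3 s.t.:
  0.59x1 + 1.02x2 + 0.11x3 ≥ 1.89   (28-day strength contribution)
  1x1 + 1x2 + 1x3 ≥ 1.61   (fines)
  x1, x2, x3 ≥ 0.
The cheapest feasible vertex uses only fly ash; Portland cement, limestone filler are not used. Binding constraint: 28-day strength contribution.
Solving gives x1 = 3.203.
Objective = 0.104·3.203 = 0.33311.

£0.333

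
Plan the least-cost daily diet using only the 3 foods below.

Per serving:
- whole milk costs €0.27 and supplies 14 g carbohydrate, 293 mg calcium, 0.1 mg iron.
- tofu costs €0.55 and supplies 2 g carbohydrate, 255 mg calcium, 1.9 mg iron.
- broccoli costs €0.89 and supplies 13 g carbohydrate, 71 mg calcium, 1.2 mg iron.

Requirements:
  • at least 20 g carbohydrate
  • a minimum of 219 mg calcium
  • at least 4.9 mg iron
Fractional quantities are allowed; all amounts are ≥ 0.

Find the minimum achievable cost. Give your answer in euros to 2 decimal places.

€1.68

Let x1 = servings of whole milk, x2 = servings of tofu, x3 = servings of broccoli.
Minimise 0.27x1 + 0.55x2 + 0.89x3 with:
  14x1 + 2x2 + 13x3 ≥ 20   (carbohydrate)
  293x1 + 255x2 + 71x3 ≥ 219   (calcium)
  0.1x1 + 1.9x2 + 1.2x3 ≥ 4.9   (iron)
  x1, x2, x3 ≥ 0.
The cheapest feasible vertex uses only whole milk, tofu; broccoli is not used. The carbohydrate and iron requirements are met with equality.
Optimal quantities: whole milk = 1.068 servings, tofu = 2.523 servings.
Hence cost = 0.27·1.068 + 0.55·2.523 = €1.6760.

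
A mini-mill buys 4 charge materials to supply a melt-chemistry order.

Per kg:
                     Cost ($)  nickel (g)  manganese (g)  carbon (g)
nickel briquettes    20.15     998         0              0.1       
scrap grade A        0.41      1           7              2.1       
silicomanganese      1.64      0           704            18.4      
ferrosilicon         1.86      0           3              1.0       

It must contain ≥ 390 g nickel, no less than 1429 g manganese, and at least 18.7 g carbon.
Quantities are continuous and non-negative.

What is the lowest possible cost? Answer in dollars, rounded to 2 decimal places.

$11.20

Treat it as an LP. Let x1 = kg of nickel briquettes, x2 = kg of scrap grade A, x3 = kg of silicomanganese, x4 = kg of ferrosilicon.
Minimize 20.15x1 + 0.41x2 + 1.64x3 + 1.86x4 with:
  998x1 + 1x2 ≥ 390   (nickel)
  7x2 + 704x3 + 3x4 ≥ 1429   (manganese)
  0.1x1 + 2.1x2 + 18.4x3 + 1x4 ≥ 18.7   (carbon)
  x1, x2, x3, x4 ≥ 0.
The optimal basis is {nickel briquettes, silicomanganese}; scrap grade A, ferrosilicon drop out. The nickel and manganese requirements are met with equality.
Solving gives x1 = 0.3908, x3 = 2.03.
Objective = 20.15·0.3908 + 1.64·2.03 = 11.2038.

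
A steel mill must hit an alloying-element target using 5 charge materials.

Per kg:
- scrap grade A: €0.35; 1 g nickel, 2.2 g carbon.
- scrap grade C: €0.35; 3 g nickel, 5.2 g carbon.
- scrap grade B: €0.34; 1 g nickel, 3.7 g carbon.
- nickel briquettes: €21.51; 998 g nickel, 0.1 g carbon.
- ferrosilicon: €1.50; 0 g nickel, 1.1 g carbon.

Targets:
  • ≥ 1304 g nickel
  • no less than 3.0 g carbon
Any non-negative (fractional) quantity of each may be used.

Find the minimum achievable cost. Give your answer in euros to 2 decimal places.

€28.26

Let x1 = kg of scrap grade A, x2 = kg of scrap grade C, x3 = kg of scrap grade B, x4 = kg of nickel briquettes, x5 = kg of ferrosilicon.
Minimise 0.35x1 + 0.35x2 + 0.34x3 + 21.51x4 + 1.5x5 s.t.:
  1x1 + 3x2 + 1x3 + 998x4 ≥ 1304   (nickel)
  2.2x1 + 5.2x2 + 3.7x3 + 0.1x4 + 1.1x5 ≥ 3   (carbon)
  x1, x2, x3, x4, x5 ≥ 0.
The cheapest feasible vertex uses only scrap grade C, nickel briquettes; scrap grade A, scrap grade B, ferrosilicon are not used. The nickel and carbon requirements are met with equality.
Solving gives x2 = 0.5518, x4 = 1.305.
Hence cost = 0.35·0.5518 + 21.51·1.305 = €28.2637.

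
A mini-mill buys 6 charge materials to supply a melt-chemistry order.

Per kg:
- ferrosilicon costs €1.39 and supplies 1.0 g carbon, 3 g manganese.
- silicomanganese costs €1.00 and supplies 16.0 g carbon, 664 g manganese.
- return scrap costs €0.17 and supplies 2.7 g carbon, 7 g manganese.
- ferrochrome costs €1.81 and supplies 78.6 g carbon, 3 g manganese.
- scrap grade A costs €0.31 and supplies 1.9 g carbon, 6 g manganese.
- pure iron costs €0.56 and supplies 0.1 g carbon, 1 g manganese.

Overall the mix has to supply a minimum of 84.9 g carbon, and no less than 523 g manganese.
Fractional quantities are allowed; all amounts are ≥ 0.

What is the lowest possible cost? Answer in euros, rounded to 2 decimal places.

€2.45

Set it up as a linear program. Let x1 = kg of ferrosilicon, x2 = kg of silicomanganese, x3 = kg of return scrap, x4 = kg of ferrochrome, x5 = kg of scrap grade A, x6 = kg of pure iron.
Minimize 1.39x1 + 1x2 + 0.17x3 + 1.81x4 + 0.31x5 + 0.56x6 s.t.:
  1x1 + 16x2 + 2.7x3 + 78.6x4 + 1.9x5 + 0.1x6 ≥ 84.9   (carbon)
  3x1 + 664x2 + 7x3 + 3x4 + 6x5 + 1x6 ≥ 523   (manganese)
  x1, x2, x3, x4, x5, x6 ≥ 0.
The cheapest feasible vertex uses only silicomanganese, ferrochrome; ferrosilicon, return scrap, scrap grade A, pure iron are not used. The carbon and manganese requirements are met with equality.
Solving gives x2 = 0.7835, x4 = 0.9207.
Hence cost = 1·0.7835 + 1.81·0.9207 = €2.4500.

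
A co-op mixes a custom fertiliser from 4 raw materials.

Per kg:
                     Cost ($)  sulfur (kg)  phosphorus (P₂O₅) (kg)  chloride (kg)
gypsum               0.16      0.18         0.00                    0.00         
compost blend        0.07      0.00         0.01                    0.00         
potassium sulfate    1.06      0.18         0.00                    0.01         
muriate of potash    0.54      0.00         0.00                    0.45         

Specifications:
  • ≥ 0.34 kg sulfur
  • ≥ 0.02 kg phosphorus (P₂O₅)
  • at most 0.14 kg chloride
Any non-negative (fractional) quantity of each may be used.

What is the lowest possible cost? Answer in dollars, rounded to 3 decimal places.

$0.442

Let x1 = kg of gypsum, x2 = kg of compost blend, x3 = kg of potassium sulfate, x4 = kg of muriate of potash.
Minimize 0.16x1 + 0.07x2 + 1.06x3 + 0.54x4 with:
  0.18x1 + 0.18x3 ≥ 0.34   (sulfur)
  0.01x2 ≥ 0.02   (phosphorus (P₂O₅))
  0.01x3 + 0.45x4 ≤ 0.14   (chloride)
  x1, x2, x3, x4 ≥ 0.
At the optimum only gypsum, compost blend are positive (potassium sulfate, muriate of potash = 0). Binding constraints: sulfur and phosphorus (P₂O₅).
Solving gives x1 = 1.889, x2 = 2.
Cost = 0.16·1.889 + 0.07·2 = 0.44224.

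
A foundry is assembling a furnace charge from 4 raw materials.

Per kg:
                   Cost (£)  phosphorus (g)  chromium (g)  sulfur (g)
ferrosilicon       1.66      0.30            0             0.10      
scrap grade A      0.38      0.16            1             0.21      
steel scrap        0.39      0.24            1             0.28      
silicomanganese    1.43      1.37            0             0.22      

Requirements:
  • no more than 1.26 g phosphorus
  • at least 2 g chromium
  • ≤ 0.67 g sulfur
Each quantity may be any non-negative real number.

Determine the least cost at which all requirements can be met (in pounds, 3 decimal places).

Let x1 = kg of ferrosilicon, x2 = kg of scrap grade A, x3 = kg of steel scrap, x4 = kg of silicomanganese.
Minimize 1.66x1 + 0.38x2 + 0.39x3 + 1.43x4 s.t.:
  0.3x1 + 0.16x2 + 0.24x3 + 1.37x4 ≤ 1.26   (phosphorus)
  1x2 + 1x3 ≥ 2   (chromium)
  0.1x1 + 0.21x2 + 0.28x3 + 0.22x4 ≤ 0.67   (sulfur)
  x1, x2, x3, x4 ≥ 0.
The cheapest feasible vertex uses only scrap grade A; ferrosilicon, steel scrap, silicomanganese are not used. The chromium requirement is met with equality.
Optimal quantities: scrap grade A = 2 kg.
Cost = 0.38·2 = 0.76000.

£0.760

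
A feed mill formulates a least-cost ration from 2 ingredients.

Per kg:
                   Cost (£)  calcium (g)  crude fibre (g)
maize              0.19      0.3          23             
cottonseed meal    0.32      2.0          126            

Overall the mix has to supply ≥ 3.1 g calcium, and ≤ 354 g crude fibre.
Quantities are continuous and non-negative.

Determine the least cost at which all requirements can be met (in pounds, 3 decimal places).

Treat it as an LP. Let x1 = kg of maize, x2 = kg of cottonseed meal.
min 0.19x1 + 0.32x2 subject to:
  0.3x1 + 2x2 ≥ 3.1   (calcium)
  23x1 + 126x2 ≤ 354   (crude fibre)
  x1, x2 ≥ 0.
At the optimum only cottonseed meal is positive (maize = 0). Binding constraint: calcium.
Optimal quantities: cottonseed meal = 1.55 kg.
Objective = 0.32·1.55 = 0.49600.

£0.496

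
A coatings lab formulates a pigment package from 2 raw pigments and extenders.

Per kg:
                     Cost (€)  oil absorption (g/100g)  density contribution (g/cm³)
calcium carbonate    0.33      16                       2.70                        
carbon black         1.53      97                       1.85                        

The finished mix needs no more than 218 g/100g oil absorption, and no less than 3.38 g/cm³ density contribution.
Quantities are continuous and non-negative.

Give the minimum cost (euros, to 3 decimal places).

€0.413

Let x1 = kg of calcium carbonate, x2 = kg of carbon black.
Minimize 0.33x1 + 1.53x2 s.t.:
  16x1 + 97x2 ≤ 218   (oil absorption)
  2.7x1 + 1.85x2 ≥ 3.38   (density contribution)
  x1, x2 ≥ 0.
The minimum-cost mix takes nothing from carbon black — only calcium carbonate. Binding constraint: density contribution.
Solving gives x1 = 1.252.
Cost = 0.33·1.252 = 0.41316.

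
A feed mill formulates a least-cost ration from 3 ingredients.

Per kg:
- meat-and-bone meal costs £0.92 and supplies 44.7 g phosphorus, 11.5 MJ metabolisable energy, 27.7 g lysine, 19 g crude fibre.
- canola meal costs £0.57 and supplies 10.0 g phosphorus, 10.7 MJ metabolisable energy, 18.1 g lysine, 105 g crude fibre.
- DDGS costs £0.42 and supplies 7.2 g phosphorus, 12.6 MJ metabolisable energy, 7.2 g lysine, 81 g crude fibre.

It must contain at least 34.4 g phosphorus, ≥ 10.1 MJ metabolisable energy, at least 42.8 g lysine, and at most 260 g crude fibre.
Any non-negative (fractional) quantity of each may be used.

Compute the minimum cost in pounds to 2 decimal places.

Set it up as a linear program. Let x1 = kg of meat-and-bone meal, x2 = kg of canola meal, x3 = kg of DDGS.
min 0.92x1 + 0.57x2 + 0.42x3 s.t.:
  44.7x1 + 10x2 + 7.2x3 ≥ 34.4   (phosphorus)
  11.5x1 + 10.7x2 + 12.6x3 ≥ 10.1   (metabolisable energy)
  27.7x1 + 18.1x2 + 7.2x3 ≥ 42.8   (lysine)
  19x1 + 105x2 + 81x3 ≤ 260   (crude fibre)
  x1, x2, x3 ≥ 0.
At the optimum only meat-and-bone meal, canola meal are positive (DDGS = 0). The phosphorus and lysine requirements are met with equality.
Optimal quantities: meat-and-bone meal = 0.3658 kg, canola meal = 1.805 kg.
Objective = 0.92·0.3658 + 0.57·1.805 = 1.3654.

£1.37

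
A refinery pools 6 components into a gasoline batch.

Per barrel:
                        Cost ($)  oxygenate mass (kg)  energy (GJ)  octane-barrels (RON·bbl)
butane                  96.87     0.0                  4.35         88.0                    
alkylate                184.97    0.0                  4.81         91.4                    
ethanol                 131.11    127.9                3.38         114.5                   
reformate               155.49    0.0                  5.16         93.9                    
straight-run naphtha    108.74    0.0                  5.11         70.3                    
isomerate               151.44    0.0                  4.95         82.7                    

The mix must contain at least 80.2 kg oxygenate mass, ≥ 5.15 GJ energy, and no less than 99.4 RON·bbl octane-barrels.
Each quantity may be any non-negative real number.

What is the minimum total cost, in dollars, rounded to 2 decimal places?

$146.70

Treat it as an LP. Let x1 = barrels of butane, x2 = barrels of alkylate, x3 = barrels of ethanol, x4 = barrels of reformate, x5 = barrels of straight-run naphtha, x6 = barrels of isomerate.
Minimise 96.87x1 + 184.97x2 + 131.11x3 + 155.49x4 + 108.74x5 + 151.44x6 with:
  127.9x3 ≥ 80.2   (oxygenate mass)
  4.35x1 + 4.81x2 + 3.38x3 + 5.16x4 + 5.11x5 + 4.95x6 ≥ 5.15   (energy)
  88x1 + 91.4x2 + 114.5x3 + 93.9x4 + 70.3x5 + 82.7x6 ≥ 99.4   (octane-barrels)
  x1, x2, x3, x4, x5, x6 ≥ 0.
The minimum-cost mix takes nothing from butane, alkylate, reformate, isomerate — only ethanol, straight-run naphtha. The oxygenate mass and energy requirements are met with equality.
Optimal quantities: ethanol = 0.62705 barrels, straight-run naphtha = 0.59307 barrels.
Objective = 131.11·0.62705 + 108.74·0.59307 = 146.7030.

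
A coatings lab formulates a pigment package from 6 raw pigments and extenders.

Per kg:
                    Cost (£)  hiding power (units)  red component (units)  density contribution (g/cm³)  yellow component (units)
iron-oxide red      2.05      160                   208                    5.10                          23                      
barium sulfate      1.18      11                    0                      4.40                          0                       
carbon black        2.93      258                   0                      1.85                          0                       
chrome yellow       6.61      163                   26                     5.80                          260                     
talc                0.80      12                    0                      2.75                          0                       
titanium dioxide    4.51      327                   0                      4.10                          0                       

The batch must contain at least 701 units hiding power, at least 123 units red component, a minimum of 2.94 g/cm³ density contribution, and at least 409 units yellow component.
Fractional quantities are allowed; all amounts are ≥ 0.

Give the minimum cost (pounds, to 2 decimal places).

£14.87

Let x1 = kg of iron-oxide red, x2 = kg of barium sulfate, x3 = kg of carbon black, x4 = kg of chrome yellow, x5 = kg of talc, x6 = kg of titanium dioxide.
Minimise 2.05x1 + 1.18x2 + 2.93x3 + 6.61x4 + 0.8x5 + 4.51x6 s.t.:
  160x1 + 11x2 + 258x3 + 163x4 + 12x5 + 327x6 ≥ 701   (hiding power)
  208x1 + 26x4 ≥ 123   (red component)
  5.1x1 + 4.4x2 + 1.85x3 + 5.8x4 + 2.75x5 + 4.1x6 ≥ 2.94   (density contribution)
  23x1 + 260x4 ≥ 409   (yellow component)
  x1, x2, x3, x4, x5, x6 ≥ 0.
At the optimum only iron-oxide red, chrome yellow are positive (barium sulfate, carbon black, talc, titanium dioxide = 0). The hiding power and yellow component requirements are met with equality.
Optimal quantities: iron-oxide red = 3.054 kg, chrome yellow = 1.303 kg.
Total cost: 2.05·3.054 + 6.61·1.303 = 14.8735.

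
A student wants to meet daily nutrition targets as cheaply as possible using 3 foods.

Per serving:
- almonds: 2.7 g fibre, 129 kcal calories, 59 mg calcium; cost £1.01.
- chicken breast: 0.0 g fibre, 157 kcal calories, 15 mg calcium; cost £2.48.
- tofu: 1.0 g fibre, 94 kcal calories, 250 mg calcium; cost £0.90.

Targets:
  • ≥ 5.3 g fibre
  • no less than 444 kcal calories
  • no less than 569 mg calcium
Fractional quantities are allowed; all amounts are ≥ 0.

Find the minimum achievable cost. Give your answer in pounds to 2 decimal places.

£3.77

Treat it as an LP. Let x1 = servings of almonds, x2 = servings of chicken breast, x3 = servings of tofu.
min 1.01x1 + 2.48x2 + 0.9x3 with:
  2.7x1 + 1x3 ≥ 5.3   (fibre)
  129x1 + 157x2 + 94x3 ≥ 444   (calories)
  59x1 + 15x2 + 250x3 ≥ 569   (calcium)
  x1, x2, x3 ≥ 0.
The cheapest feasible vertex uses only almonds, tofu; chicken breast is not used. The calories and calcium requirements are met with equality.
Solving gives x1 = 2.154, x3 = 1.768.
Hence cost = 1.01·2.154 + 0.9·1.768 = £3.7667.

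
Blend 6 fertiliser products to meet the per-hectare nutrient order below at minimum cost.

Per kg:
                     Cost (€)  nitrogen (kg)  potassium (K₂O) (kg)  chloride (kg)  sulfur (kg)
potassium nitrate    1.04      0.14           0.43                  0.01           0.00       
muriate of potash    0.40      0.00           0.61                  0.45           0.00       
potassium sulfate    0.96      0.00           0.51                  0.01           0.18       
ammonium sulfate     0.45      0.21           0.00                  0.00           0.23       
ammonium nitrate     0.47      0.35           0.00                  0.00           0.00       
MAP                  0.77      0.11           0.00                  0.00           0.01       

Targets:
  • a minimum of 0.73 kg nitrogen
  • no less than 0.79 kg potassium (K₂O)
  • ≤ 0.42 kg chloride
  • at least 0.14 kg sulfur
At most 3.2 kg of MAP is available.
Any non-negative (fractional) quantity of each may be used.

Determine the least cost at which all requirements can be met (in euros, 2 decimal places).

Treat it as an LP. Let x1 = kg of potassium nitrate, x2 = kg of muriate of potash, x3 = kg of potassium sulfate, x4 = kg of ammonium sulfate, x5 = kg of ammonium nitrate, x6 = kg of MAP.
Minimize 1.04x1 + 0.4x2 + 0.96x3 + 0.45x4 + 0.47x5 + 0.77x6 with:
  0.14x1 + 0.21x4 + 0.35x5 + 0.11x6 ≥ 0.73   (nitrogen)
  0.43x1 + 0.61x2 + 0.51x3 ≥ 0.79   (potassium (K₂O))
  0.01x1 + 0.45x2 + 0.01x3 ≤ 0.42   (chloride)
  0.18x3 + 0.23x4 + 0.01x6 ≥ 0.14   (sulfur)
  x6 ≤ 3.2
  x1, x2, x3, x4, x5, x6 ≥ 0.
The cheapest feasible vertex uses only muriate of potash, potassium sulfate, ammonium sulfate, ammonium nitrate; potassium nitrate, MAP are not used. There the nitrogen, potassium (K₂O), chloride, sulfur constraints are tight.
So muriate of potash = 0.9235 kg, potassium sulfate = 0.4445 kg, ammonium sulfate = 0.2608 kg, ammonium nitrate = 1.929 kg.
Objective = 0.4·0.9235 + 0.96·0.4445 + 0.45·0.2608 + 0.47·1.929 = 1.8201.

€1.82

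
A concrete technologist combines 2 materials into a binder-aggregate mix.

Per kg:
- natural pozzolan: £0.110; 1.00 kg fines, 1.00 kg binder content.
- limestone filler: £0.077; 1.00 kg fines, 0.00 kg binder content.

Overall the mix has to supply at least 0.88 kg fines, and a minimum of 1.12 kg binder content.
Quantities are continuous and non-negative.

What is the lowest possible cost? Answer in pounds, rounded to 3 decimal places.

This is a linear program. Let x1 = kg of natural pozzolan, x2 = kg of limestone filler.
Minimize 0.11x1 + 0.077x2 s.t.:
  1x1 + 1x2 ≥ 0.88   (fines)
  1x1 ≥ 1.12   (binder content)
  x1, x2 ≥ 0.
At the optimum only natural pozzolan is positive (limestone filler = 0). There the binder content constraint is tight.
So natural pozzolan = 1.12 kg.
Cost = 0.11·1.12 = 0.12320.

£0.123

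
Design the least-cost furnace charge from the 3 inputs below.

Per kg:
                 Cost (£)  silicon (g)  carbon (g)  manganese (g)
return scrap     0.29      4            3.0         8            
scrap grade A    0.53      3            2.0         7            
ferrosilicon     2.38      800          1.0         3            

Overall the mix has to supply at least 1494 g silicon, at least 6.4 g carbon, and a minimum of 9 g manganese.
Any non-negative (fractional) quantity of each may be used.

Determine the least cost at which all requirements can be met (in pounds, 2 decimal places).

£4.87

This is a linear program. Let x1 = kg of return scrap, x2 = kg of scrap grade A, x3 = kg of ferrosilicon.
Minimise 0.29x1 + 0.53x2 + 2.38x3 s.t.:
  4x1 + 3x2 + 800x3 ≥ 1494   (silicon)
  3x1 + 2x2 + 1x3 ≥ 6.4   (carbon)
  8x1 + 7x2 + 3x3 ≥ 9   (manganese)
  x1, x2, x3 ≥ 0.
The cheapest feasible vertex uses only return scrap, ferrosilicon; scrap grade A is not used. There the silicon and carbon constraints are tight.
So return scrap = 1.513 kg, ferrosilicon = 1.86 kg.
Objective = 0.29·1.513 + 2.38·1.86 = 4.8656.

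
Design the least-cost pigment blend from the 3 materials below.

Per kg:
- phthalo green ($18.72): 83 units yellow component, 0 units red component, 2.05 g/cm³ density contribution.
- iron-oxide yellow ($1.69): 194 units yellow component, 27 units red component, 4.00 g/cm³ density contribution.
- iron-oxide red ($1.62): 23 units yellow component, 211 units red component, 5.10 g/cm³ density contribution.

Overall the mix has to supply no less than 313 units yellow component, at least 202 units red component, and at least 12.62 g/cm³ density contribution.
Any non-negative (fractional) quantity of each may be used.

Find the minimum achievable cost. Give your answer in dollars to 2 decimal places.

Set it up as a linear program. Let x1 = kg of phthalo green, x2 = kg of iron-oxide yellow, x3 = kg of iron-oxide red.
Minimise 18.72x1 + 1.69x2 + 1.62x3 s.t.:
  83x1 + 194x2 + 23x3 ≥ 313   (yellow component)
  27x2 + 211x3 ≥ 202   (red component)
  2.05x1 + 4x2 + 5.1x3 ≥ 12.62   (density contribution)
  x1, x2, x3 ≥ 0.
The minimum-cost mix takes nothing from phthalo green — only iron-oxide yellow, iron-oxide red. The yellow component and density contribution requirements are met with equality.
So iron-oxide yellow = 1.455 kg, iron-oxide red = 1.333 kg.
Hence cost = 1.69·1.455 + 1.62·1.333 = $4.6184.

$4.62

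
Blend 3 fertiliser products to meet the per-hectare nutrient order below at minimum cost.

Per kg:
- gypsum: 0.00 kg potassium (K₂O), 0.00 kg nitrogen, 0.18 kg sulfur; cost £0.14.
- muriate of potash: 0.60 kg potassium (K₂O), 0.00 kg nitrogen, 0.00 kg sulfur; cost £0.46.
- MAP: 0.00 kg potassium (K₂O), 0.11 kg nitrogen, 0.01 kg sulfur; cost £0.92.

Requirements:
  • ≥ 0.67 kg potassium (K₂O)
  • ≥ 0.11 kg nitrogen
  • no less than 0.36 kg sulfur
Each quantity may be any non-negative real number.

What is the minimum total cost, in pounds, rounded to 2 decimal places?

£1.71

Set it up as a linear program. Let x1 = kg of gypsum, x2 = kg of muriate of potash, x3 = kg of MAP.
Minimise 0.14x1 + 0.46x2 + 0.92x3 subject to:
  0.6x2 ≥ 0.67   (potassium (K₂O))
  0.11x3 ≥ 0.11   (nitrogen)
  0.18x1 + 0.01x3 ≥ 0.36   (sulfur)
  x1, x2, x3 ≥ 0.
The optimal mix uses every input. There the potassium (K₂O), nitrogen, sulfur constraints are tight.
Solving gives x1 = 1.944, x2 = 1.117, x3 = 1.
Cost = 0.14·1.944 + 0.46·1.117 + 0.92·1 = 1.7060.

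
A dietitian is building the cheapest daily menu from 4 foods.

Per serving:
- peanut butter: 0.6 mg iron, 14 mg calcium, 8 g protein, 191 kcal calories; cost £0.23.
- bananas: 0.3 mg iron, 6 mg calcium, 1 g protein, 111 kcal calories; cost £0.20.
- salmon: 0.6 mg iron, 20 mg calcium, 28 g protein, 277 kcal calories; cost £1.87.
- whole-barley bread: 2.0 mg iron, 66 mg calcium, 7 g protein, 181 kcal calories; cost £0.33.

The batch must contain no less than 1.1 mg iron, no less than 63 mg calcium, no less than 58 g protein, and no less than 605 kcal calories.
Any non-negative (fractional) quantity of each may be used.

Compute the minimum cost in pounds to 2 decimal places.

£1.67

Let x1 = servings of peanut butter, x2 = servings of bananas, x3 = servings of salmon, x4 = servings of whole-barley bread.
Minimize 0.23x1 + 0.2x2 + 1.87x3 + 0.33x4 s.t.:
  0.6x1 + 0.3x2 + 0.6x3 + 2x4 ≥ 1.1   (iron)
  14x1 + 6x2 + 20x3 + 66x4 ≥ 63   (calcium)
  8x1 + 1x2 + 28x3 + 7x4 ≥ 58   (protein)
  191x1 + 111x2 + 277x3 + 181x4 ≥ 605   (calories)
  x1, x2, x3, x4 ≥ 0.
The optimal basis is {peanut butter}; bananas, salmon, whole-barley bread drop out. There the protein constraint is tight.
That vertex is x1 = 7.25.
Hence cost = 0.23·7.25 = £1.6675.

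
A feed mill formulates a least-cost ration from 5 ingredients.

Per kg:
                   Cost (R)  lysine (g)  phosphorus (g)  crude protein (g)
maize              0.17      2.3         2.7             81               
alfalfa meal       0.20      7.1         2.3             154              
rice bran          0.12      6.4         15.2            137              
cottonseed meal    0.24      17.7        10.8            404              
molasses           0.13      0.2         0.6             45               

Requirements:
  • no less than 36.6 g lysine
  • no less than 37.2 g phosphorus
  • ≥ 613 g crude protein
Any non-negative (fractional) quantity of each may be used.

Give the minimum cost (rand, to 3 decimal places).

R0.540

Treat it as an LP. Let x1 = kg of maize, x2 = kg of alfalfa meal, x3 = kg of rice bran, x4 = kg of cottonseed meal, x5 = kg of molasses.
Minimize 0.17x1 + 0.2x2 + 0.12x3 + 0.24x4 + 0.13x5 s.t.:
  2.3x1 + 7.1x2 + 6.4x3 + 17.7x4 + 0.2x5 ≥ 36.6   (lysine)
  2.7x1 + 2.3x2 + 15.2x3 + 10.8x4 + 0.6x5 ≥ 37.2   (phosphorus)
  81x1 + 154x2 + 137x3 + 404x4 + 45x5 ≥ 613   (crude protein)
  x1, x2, x3, x4, x5 ≥ 0.
The minimum-cost mix takes nothing from maize, alfalfa meal, molasses — only rice bran, cottonseed meal. Binding constraints: lysine and phosphorus.
Solving gives x3 = 1.316, x4 = 1.592.
Objective = 0.12·1.316 + 0.24·1.592 = 0.54000.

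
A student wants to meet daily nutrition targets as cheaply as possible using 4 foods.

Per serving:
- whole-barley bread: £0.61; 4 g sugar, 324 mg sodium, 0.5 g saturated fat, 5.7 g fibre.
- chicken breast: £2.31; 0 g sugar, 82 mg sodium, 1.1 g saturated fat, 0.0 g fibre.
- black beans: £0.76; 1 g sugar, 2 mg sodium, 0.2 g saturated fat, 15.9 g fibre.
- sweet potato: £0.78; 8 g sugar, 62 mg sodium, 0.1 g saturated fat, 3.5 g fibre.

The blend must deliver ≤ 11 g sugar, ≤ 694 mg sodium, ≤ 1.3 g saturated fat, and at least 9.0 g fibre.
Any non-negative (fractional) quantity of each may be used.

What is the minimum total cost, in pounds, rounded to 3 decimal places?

This is a linear program. Let x1 = servings of whole-barley bread, x2 = servings of chicken breast, x3 = servings of black beans, x4 = servings of sweet potato.
min 0.61x1 + 2.31x2 + 0.76x3 + 0.78x4 s.t.:
  4x1 + 1x3 + 8x4 ≤ 11   (sugar)
  324x1 + 82x2 + 2x3 + 62x4 ≤ 694   (sodium)
  0.5x1 + 1.1x2 + 0.2x3 + 0.1x4 ≤ 1.3   (saturated fat)
  5.7x1 + 15.9x3 + 3.5x4 ≥ 9   (fibre)
  x1, x2, x3, x4 ≥ 0.
The minimum-cost mix takes nothing from whole-barley bread, chicken breast, sweet potato — only black beans. Binding constraint: fibre.
So black beans = 0.566 servings.
Total cost: 0.76·0.566 = 0.43016.

£0.430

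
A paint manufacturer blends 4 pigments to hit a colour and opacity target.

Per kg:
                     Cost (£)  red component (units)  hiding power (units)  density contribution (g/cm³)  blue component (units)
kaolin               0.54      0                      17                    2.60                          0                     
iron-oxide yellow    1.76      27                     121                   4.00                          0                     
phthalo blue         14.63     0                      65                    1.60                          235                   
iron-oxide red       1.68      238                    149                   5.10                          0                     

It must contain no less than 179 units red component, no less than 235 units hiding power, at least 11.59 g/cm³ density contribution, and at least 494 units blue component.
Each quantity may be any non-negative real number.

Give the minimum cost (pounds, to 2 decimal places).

Let x1 = kg of kaolin, x2 = kg of iron-oxide yellow, x3 = kg of phthalo blue, x4 = kg of iron-oxide red.
Minimise 0.54x1 + 1.76x2 + 14.63x3 + 1.68x4 s.t.:
  27x2 + 238x4 ≥ 179   (red component)
  17x1 + 121x2 + 65x3 + 149x4 ≥ 235   (hiding power)
  2.6x1 + 4x2 + 1.6x3 + 5.1x4 ≥ 11.59   (density contribution)
  235x3 ≥ 494   (blue component)
  x1, x2, x3, x4 ≥ 0.
The minimum-cost mix takes nothing from iron-oxide yellow — only kaolin, phthalo blue, iron-oxide red. The red component, density contribution, blue component requirements are met with equality.
That vertex is x1 = 1.689, x3 = 2.102, x4 = 0.7521.
Cost = 0.54·1.689 + 14.63·2.102 + 1.68·0.7521 = 32.9278.

£32.93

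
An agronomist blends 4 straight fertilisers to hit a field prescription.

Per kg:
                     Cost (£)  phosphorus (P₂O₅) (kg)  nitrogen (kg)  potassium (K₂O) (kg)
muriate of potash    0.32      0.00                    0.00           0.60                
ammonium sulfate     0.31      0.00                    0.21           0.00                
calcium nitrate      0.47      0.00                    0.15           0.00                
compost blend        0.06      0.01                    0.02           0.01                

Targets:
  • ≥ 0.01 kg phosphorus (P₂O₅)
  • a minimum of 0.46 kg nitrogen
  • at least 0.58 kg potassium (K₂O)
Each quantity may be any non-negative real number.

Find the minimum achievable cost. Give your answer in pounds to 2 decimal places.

Set it up as a linear program. Let x1 = kg of muriate of potash, x2 = kg of ammonium sulfate, x3 = kg of calcium nitrate, x4 = kg of compost blend.
min 0.32x1 + 0.31x2 + 0.47x3 + 0.06x4 subject to:
  0.01x4 ≥ 0.01   (phosphorus (P₂O₅))
  0.21x2 + 0.15x3 + 0.02x4 ≥ 0.46   (nitrogen)
  0.6x1 + 0.01x4 ≥ 0.58   (potassium (K₂O))
  x1, x2, x3, x4 ≥ 0.
The optimal basis is {muriate of potash, ammonium sulfate, compost blend}; calcium nitrate drops out. Binding constraints: phosphorus (P₂O₅), nitrogen, potassium (K₂O).
That vertex is x1 = 0.95, x2 = 2.095, x4 = 1.
Objective = 0.32·0.95 + 0.31·2.095 + 0.06·1 = 1.0135.

£1.01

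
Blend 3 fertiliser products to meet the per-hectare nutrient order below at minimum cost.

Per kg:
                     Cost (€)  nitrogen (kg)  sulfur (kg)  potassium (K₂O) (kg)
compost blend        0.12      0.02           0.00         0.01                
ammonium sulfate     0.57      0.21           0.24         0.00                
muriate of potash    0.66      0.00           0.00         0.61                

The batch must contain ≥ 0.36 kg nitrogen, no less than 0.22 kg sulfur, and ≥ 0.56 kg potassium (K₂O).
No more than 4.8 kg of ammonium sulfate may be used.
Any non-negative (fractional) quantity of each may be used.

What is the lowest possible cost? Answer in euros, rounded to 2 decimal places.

Let x1 = kg of compost blend, x2 = kg of ammonium sulfate, x3 = kg of muriate of potash.
Minimise 0.12x1 + 0.57x2 + 0.66x3 with:
  0.02x1 + 0.21x2 ≥ 0.36   (nitrogen)
  0.24x2 ≥ 0.22   (sulfur)
  0.01x1 + 0.61x3 ≥ 0.56   (potassium (K₂O))
  x2 ≤ 4.8
  x1, x2, x3 ≥ 0.
The optimal basis is {ammonium sulfate, muriate of potash}; compost blend drops out. Binding constraints: nitrogen and potassium (K₂O).
That vertex is x2 = 1.714, x3 = 0.918.
Objective = 0.57·1.714 + 0.66·0.918 = 1.5829.

€1.58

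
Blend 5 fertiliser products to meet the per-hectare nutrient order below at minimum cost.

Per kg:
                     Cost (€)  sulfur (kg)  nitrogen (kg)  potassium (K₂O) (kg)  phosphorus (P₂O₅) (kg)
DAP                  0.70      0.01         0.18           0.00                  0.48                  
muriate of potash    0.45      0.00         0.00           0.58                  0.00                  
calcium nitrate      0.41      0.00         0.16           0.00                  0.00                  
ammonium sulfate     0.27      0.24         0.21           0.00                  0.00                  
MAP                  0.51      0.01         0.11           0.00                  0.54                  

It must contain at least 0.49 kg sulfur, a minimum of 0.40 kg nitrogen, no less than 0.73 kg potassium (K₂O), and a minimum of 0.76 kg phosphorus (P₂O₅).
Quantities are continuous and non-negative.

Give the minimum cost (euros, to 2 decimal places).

€1.82

This is a linear program. Let x1 = kg of DAP, x2 = kg of muriate of potash, x3 = kg of calcium nitrate, x4 = kg of ammonium sulfate, x5 = kg of MAP.
Minimise 0.7x1 + 0.45x2 + 0.41x3 + 0.27x4 + 0.51x5 s.t.:
  0.01x1 + 0.24x4 + 0.01x5 ≥ 0.49   (sulfur)
  0.18x1 + 0.16x3 + 0.21x4 + 0.11x5 ≥ 0.4   (nitrogen)
  0.58x2 ≥ 0.73   (potassium (K₂O))
  0.48x1 + 0.54x5 ≥ 0.76   (phosphorus (P₂O₅))
  x1, x2, x3, x4, x5 ≥ 0.
The minimum-cost mix takes nothing from DAP, calcium nitrate — only muriate of potash, ammonium sulfate, MAP. There the sulfur, potassium (K₂O), phosphorus (P₂O₅) constraints are tight.
So muriate of potash = 1.259 kg, ammonium sulfate = 1.983 kg, MAP = 1.407 kg.
Hence cost = 0.45·1.259 + 0.27·1.983 + 0.51·1.407 = €1.8195.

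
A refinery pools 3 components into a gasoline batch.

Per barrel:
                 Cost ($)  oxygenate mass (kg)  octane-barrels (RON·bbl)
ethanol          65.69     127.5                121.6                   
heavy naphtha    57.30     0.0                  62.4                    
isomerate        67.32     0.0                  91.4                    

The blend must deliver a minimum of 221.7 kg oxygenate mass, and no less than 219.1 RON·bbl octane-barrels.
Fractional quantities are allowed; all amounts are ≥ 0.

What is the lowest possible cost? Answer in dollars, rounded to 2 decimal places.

$118.36

Let x1 = barrels of ethanol, x2 = barrels of heavy naphtha, x3 = barrels of isomerate.
Minimise 65.69x1 + 57.3x2 + 67.32x3 with:
  127.5x1 ≥ 221.7   (oxygenate mass)
  121.6x1 + 62.4x2 + 91.4x3 ≥ 219.1   (octane-barrels)
  x1, x2, x3 ≥ 0.
At the optimum only ethanol is positive (heavy naphtha, isomerate = 0). The octane-barrels requirement is met with equality.
That vertex is x1 = 1.8018.
Hence cost = 65.69·1.8018 = $118.3602.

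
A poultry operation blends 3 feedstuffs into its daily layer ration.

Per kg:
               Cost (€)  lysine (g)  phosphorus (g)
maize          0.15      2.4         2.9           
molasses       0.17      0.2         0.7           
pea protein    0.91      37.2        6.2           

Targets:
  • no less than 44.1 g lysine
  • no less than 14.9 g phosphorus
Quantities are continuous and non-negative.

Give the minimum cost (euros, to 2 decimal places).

Treat it as an LP. Let x1 = kg of maize, x2 = kg of molasses, x3 = kg of pea protein.
min 0.15x1 + 0.17x2 + 0.91x3 s.t.:
  2.4x1 + 0.2x2 + 37.2x3 ≥ 44.1   (lysine)
  2.9x1 + 0.7x2 + 6.2x3 ≥ 14.9   (phosphorus)
  x1, x2, x3 ≥ 0.
At the optimum only maize, pea protein are positive (molasses = 0). The lysine and phosphorus requirements are met with equality.
So maize = 3.02 kg, pea protein = 0.9906 kg.
Objective = 0.15·3.02 + 0.91·0.9906 = 1.3544.

€1.35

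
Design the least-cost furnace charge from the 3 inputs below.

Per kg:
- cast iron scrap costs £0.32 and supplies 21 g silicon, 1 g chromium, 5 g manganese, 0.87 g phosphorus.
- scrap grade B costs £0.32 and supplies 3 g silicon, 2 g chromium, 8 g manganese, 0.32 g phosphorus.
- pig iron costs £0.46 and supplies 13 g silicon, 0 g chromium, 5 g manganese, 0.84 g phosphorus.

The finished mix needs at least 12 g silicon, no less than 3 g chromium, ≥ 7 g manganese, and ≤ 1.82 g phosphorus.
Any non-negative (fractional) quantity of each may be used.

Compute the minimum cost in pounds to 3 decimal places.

This is a linear program. Let x1 = kg of cast iron scrap, x2 = kg of scrap grade B, x3 = kg of pig iron.
Minimise 0.32x1 + 0.32x2 + 0.46x3 s.t.:
  21x1 + 3x2 + 13x3 ≥ 12   (silicon)
  1x1 + 2x2 ≥ 3   (chromium)
  5x1 + 8x2 + 5x3 ≥ 7   (manganese)
  0.87x1 + 0.32x2 + 0.84x3 ≤ 1.82   (phosphorus)
  x1, x2, x3 ≥ 0.
At the optimum only cast iron scrap, scrap grade B are positive (pig iron = 0). The silicon and chromium requirements are met with equality.
That vertex is x1 = 0.3846, x2 = 1.308.
Cost = 0.32·0.3846 + 0.32·1.308 = 0.54163.

£0.542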